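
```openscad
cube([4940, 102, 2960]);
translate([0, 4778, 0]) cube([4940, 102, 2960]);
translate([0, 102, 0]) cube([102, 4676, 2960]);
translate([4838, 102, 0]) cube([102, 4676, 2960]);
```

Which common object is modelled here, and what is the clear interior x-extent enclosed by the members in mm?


A house (or room) frame. The interior width is 4736 mm.

Four 2960 mm walls enclosing a rectangle with no floor or roof — a room or house frame. Outside width is 4940 mm and wall thickness is 102 mm, so the interior width is 4940 − 2 × 102 = 4736 mm.


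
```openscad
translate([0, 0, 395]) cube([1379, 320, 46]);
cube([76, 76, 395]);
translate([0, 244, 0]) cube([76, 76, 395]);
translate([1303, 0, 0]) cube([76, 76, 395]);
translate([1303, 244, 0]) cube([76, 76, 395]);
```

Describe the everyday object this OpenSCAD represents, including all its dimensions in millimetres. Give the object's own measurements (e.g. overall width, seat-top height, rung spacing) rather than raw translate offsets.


A bench: a 1379×320 mm seat slab, 46 mm thick, top at z = 441 mm, on four 76×76 mm square legs flush with the seat corners and standing on z = 0.


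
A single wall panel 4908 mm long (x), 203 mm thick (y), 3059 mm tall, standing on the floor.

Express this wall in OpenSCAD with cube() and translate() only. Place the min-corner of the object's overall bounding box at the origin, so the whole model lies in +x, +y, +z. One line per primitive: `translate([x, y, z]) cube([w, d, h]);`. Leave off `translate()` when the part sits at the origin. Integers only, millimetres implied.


cube([4908, 203, 3059]);


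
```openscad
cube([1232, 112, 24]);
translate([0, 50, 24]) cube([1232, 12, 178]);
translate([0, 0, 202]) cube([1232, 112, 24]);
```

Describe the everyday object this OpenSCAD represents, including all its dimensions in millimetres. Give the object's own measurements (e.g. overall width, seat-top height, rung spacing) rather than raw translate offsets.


An I-beam lying along x, 1232 mm long. Overall section height 226 mm. Two flanges 112 mm wide (y) and 24 mm thick, one on the floor and one at the top; a web 12 mm thick runs between them, centred on the flange width.


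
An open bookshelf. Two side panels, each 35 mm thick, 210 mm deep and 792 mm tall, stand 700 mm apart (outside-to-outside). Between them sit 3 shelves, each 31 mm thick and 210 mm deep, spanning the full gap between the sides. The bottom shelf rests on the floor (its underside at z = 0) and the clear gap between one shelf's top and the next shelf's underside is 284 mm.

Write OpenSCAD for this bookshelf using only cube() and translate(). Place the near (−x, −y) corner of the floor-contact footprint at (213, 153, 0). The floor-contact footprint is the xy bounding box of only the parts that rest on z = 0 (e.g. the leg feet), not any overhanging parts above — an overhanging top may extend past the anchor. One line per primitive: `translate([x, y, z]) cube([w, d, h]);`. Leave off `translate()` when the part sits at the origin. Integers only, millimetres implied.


translate([213, 153, 0]) cube([35, 210, 792]);
translate([878, 153, 0]) cube([35, 210, 792]);
translate([248, 153, 0]) cube([630, 210, 31]);
translate([248, 153, 315]) cube([630, 210, 31]);
translate([248, 153, 630]) cube([630, 210, 31]);


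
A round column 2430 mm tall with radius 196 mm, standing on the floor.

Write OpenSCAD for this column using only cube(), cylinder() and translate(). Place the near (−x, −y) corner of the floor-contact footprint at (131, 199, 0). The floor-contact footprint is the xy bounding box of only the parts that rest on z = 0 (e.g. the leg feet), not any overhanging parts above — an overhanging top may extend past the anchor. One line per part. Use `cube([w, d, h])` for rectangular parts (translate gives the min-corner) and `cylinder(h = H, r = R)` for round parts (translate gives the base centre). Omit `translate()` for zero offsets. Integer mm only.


translate([327, 395, 0]) cylinder(h = 2430, r = 196);


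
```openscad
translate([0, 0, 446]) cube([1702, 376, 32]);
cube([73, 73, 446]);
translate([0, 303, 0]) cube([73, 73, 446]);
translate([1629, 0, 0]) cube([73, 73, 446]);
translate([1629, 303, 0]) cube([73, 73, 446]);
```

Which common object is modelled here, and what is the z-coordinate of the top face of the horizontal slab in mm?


A bench. The seat-top height is 478 mm.

A long slab on four corner posts — a bench. The slab sits at z = 446 with thickness 32, so the top is 446 + 32 = 478 mm.


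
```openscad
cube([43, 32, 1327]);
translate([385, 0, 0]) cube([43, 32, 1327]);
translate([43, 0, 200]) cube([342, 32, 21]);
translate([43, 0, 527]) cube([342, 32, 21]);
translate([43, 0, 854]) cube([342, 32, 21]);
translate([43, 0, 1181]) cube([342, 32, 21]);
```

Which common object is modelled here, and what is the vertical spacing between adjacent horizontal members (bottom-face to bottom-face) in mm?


A ladder. The rung spacing is 327 mm.

Two tall 43×32 posts with 4 short bars between them — a ladder. Adjacent rungs sit at z = 200 and z = 527, so the spacing is 527 − 200 = 327 mm.


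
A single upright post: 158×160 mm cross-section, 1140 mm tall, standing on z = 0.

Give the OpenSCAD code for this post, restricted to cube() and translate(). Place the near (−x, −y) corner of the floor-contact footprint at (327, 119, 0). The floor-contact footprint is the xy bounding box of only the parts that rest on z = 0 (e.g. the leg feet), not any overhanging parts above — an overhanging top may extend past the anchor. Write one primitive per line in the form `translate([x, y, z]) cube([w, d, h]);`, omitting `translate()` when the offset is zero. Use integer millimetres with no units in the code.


translate([327, 119, 0]) cube([158, 160, 1140]);


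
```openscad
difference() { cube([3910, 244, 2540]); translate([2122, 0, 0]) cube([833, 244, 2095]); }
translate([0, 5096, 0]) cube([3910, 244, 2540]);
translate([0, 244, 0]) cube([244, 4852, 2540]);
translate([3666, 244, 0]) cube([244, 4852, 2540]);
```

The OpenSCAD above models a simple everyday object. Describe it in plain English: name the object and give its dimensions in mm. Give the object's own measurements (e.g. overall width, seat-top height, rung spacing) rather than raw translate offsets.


A single room: four walls, each 2540 mm tall and 244 mm thick, enclosing an outside footprint 3910×5340 mm (x × y), no floor or roof. The front and back walls (−y and +y sides) run the full x-width; the side walls fit between their inner faces. A door opening 833 mm wide and 2095 mm tall is cut through the front wall from the floor up, its −x edge 2122 mm from the wall's −x end.


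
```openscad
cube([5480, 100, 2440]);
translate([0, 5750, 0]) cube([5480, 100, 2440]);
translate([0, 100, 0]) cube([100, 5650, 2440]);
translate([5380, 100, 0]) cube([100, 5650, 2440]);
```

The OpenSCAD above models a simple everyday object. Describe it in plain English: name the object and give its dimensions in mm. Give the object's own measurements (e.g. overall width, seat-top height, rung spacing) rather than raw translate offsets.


The wall frame of a small rectangular building: four walls, each 2440 mm tall and 100 mm thick, enclosing a footprint 5480 mm (x) by 5850 mm (y) outside-to-outside, with no floor or roof. The front and back walls (the −y and +y sides) span the full width; the two side walls fit between them.


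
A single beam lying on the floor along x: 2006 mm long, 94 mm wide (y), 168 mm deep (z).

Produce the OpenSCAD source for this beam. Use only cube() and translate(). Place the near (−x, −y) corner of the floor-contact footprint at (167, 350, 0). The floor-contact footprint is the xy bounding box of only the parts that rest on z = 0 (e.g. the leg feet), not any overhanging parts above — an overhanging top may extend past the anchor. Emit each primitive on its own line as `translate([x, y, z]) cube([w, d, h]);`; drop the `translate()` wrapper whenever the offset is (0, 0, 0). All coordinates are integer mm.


translate([167, 350, 0]) cube([2006, 94, 168]);


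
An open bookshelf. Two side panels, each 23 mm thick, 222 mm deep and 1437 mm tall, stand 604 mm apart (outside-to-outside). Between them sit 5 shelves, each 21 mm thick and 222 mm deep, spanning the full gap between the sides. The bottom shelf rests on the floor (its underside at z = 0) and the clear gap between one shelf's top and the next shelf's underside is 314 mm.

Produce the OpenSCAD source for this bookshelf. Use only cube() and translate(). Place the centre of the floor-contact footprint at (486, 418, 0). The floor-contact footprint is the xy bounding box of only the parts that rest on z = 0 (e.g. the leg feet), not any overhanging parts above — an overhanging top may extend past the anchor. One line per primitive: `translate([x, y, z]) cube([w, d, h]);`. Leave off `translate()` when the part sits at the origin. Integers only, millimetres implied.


translate([184, 307, 0]) cube([23, 222, 1437]);
translate([765, 307, 0]) cube([23, 222, 1437]);
translate([207, 307, 0]) cube([558, 222, 21]);
translate([207, 307, 335]) cube([558, 222, 21]);
translate([207, 307, 670]) cube([558, 222, 21]);
translate([207, 307, 1005]) cube([558, 222, 21]);
translate([207, 307, 1340]) cube([558, 222, 21]);


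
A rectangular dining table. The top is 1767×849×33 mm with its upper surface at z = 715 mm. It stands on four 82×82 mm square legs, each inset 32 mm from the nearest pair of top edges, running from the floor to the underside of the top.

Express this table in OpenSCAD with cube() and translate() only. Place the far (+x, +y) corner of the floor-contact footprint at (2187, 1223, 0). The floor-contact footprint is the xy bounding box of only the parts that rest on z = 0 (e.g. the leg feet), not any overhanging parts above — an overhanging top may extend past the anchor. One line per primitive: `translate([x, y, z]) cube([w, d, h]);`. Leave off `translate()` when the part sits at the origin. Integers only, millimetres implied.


translate([452, 406, 682]) cube([1767, 849, 33]);
translate([484, 438, 0]) cube([82, 82, 682]);
translate([2105, 438, 0]) cube([82, 82, 682]);
translate([484, 1141, 0]) cube([82, 82, 682]);
translate([2105, 1141, 0]) cube([82, 82, 682]);


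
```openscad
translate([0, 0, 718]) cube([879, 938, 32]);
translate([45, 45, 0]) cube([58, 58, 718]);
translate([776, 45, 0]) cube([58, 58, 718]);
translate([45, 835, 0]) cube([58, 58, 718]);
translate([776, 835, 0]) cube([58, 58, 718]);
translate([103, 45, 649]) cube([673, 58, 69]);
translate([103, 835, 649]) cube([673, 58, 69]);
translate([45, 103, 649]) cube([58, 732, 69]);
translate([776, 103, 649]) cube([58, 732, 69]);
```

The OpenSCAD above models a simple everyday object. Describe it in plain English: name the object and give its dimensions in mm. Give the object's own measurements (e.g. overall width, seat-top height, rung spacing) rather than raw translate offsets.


A table: top 879 mm (x) × 938 mm (y), 32 mm thick, upper face at z = 750 mm, on four 58×58 mm square legs, each inset 45 mm from the nearest pair of top edges from z = 0 to the bottom of the top. Four apron rails, 58 mm thick and 69 mm tall, run between adjacent legs with their top edges flush with the underside of the top and their outer faces flush with the legs' outer faces.


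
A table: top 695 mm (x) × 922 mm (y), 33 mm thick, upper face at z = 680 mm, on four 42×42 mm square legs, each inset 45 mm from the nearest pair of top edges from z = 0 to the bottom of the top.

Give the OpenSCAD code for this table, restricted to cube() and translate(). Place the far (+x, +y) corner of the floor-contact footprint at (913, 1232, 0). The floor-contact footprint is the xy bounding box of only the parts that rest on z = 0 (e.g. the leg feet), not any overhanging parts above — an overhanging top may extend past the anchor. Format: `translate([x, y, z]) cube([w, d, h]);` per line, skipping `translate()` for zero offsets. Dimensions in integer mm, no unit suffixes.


translate([263, 355, 647]) cube([695, 922, 33]);
translate([308, 400, 0]) cube([42, 42, 647]);
translate([871, 400, 0]) cube([42, 42, 647]);
translate([308, 1190, 0]) cube([42, 42, 647]);
translate([871, 1190, 0]) cube([42, 42, 647]);


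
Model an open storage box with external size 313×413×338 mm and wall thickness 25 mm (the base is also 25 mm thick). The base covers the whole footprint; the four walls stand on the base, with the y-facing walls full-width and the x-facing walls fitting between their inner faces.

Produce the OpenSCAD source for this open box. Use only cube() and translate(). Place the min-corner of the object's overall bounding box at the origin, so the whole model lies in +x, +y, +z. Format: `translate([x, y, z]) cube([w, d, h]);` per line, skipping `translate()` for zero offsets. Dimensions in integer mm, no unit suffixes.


cube([313, 413, 25]);
translate([0, 0, 25]) cube([313, 25, 313]);
translate([0, 388, 25]) cube([313, 25, 313]);
translate([0, 25, 25]) cube([25, 363, 313]);
translate([288, 25, 25]) cube([25, 363, 313]);


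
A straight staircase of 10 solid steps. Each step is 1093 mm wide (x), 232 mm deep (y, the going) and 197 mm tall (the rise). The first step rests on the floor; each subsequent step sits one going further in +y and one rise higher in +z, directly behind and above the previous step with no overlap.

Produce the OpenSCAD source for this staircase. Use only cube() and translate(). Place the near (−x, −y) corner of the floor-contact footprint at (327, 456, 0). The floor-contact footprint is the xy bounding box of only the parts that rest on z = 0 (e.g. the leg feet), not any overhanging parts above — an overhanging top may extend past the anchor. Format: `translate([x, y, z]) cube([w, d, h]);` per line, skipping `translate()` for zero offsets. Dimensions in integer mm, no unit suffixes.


translate([327, 456, 0]) cube([1093, 232, 197]);
translate([327, 688, 197]) cube([1093, 232, 197]);
translate([327, 920, 394]) cube([1093, 232, 197]);
translate([327, 1152, 591]) cube([1093, 232, 197]);
translate([327, 1384, 788]) cube([1093, 232, 197]);
translate([327, 1616, 985]) cube([1093, 232, 197]);
translate([327, 1848, 1182]) cube([1093, 232, 197]);
translate([327, 2080, 1379]) cube([1093, 232, 197]);
translate([327, 2312, 1576]) cube([1093, 232, 197]);
translate([327, 2544, 1773]) cube([1093, 232, 197]);


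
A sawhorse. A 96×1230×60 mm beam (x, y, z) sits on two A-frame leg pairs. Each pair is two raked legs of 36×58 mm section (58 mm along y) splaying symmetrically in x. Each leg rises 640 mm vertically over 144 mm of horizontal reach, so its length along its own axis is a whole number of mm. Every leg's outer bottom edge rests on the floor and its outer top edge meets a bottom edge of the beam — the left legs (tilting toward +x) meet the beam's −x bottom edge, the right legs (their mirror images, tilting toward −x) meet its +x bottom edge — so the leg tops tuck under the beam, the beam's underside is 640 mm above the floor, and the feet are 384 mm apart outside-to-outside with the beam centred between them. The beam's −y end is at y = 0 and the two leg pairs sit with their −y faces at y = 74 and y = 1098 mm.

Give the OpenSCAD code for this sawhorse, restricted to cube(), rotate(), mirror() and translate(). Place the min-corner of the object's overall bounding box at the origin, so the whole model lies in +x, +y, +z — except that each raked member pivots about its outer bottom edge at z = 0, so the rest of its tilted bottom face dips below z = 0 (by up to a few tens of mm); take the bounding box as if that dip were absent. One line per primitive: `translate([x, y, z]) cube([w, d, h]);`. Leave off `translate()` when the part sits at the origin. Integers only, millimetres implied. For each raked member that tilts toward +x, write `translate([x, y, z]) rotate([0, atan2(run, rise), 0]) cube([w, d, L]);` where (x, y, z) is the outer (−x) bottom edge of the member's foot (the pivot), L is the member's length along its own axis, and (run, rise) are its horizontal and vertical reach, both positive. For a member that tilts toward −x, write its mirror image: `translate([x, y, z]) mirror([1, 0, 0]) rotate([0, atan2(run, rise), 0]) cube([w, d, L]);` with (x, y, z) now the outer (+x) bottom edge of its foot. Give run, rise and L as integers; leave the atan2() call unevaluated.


// leg length = √(144² + 640²) = 656
// right-leg outer foot x = 2·144 + 96 = 384
// beam min-corner = (144, 0, 640)
translate([144, 0, 640]) cube([96, 1230, 60]);
translate([0, 74, 0]) rotate([0, atan2(144, 640), 0]) cube([36, 58, 656]);
translate([384, 74, 0]) mirror([1, 0, 0]) rotate([0, atan2(144, 640), 0]) cube([36, 58, 656]);
translate([0, 1098, 0]) rotate([0, atan2(144, 640), 0]) cube([36, 58, 656]);
translate([384, 1098, 0]) mirror([1, 0, 0]) rotate([0, atan2(144, 640), 0]) cube([36, 58, 656]);


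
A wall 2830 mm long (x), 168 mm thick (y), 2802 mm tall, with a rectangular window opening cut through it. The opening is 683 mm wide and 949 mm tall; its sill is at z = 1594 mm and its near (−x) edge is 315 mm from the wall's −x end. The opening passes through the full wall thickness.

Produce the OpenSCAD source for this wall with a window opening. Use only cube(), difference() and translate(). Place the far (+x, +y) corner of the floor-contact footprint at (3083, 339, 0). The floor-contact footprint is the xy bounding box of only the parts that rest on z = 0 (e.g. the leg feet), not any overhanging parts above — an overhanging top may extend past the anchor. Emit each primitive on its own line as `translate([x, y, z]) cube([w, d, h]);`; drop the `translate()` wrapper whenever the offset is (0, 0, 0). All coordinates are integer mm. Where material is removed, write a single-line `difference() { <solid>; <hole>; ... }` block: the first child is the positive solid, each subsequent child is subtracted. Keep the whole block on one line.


difference() { translate([253, 171, 0]) cube([2830, 168, 2802]); translate([568, 171, 1594]) cube([683, 168, 949]); }


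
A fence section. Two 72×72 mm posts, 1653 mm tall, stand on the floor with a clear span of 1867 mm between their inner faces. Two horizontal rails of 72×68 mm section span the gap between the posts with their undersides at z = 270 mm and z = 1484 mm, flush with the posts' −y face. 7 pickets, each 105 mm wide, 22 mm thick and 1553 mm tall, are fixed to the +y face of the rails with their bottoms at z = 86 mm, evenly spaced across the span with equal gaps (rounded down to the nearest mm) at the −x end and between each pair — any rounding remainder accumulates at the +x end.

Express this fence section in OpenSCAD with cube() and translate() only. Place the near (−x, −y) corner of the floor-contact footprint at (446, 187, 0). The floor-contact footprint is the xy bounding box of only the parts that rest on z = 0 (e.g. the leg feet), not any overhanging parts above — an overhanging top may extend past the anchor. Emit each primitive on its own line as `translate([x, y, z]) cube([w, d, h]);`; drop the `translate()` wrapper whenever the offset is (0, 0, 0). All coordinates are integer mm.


translate([446, 187, 0]) cube([72, 72, 1653]);
translate([2385, 187, 0]) cube([72, 72, 1653]);
translate([518, 187, 270]) cube([1867, 72, 68]);
translate([518, 187, 1484]) cube([1867, 72, 68]);
translate([659, 259, 86]) cube([105, 22, 1553]);
translate([905, 259, 86]) cube([105, 22, 1553]);
translate([1151, 259, 86]) cube([105, 22, 1553]);
translate([1397, 259, 86]) cube([105, 22, 1553]);
translate([1643, 259, 86]) cube([105, 22, 1553]);
translate([1889, 259, 86]) cube([105, 22, 1553]);
translate([2135, 259, 86]) cube([105, 22, 1553]);


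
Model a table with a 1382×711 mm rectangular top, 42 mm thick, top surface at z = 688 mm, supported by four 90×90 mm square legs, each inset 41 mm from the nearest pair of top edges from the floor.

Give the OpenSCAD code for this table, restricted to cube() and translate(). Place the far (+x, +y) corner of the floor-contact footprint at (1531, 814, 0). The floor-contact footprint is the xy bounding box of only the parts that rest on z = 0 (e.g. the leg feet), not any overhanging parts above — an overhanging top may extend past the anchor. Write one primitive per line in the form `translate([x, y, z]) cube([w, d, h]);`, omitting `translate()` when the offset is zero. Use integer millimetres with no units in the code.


translate([190, 144, 646]) cube([1382, 711, 42]);
translate([231, 185, 0]) cube([90, 90, 646]);
translate([1441, 185, 0]) cube([90, 90, 646]);
translate([231, 724, 0]) cube([90, 90, 646]);
translate([1441, 724, 0]) cube([90, 90, 646]);


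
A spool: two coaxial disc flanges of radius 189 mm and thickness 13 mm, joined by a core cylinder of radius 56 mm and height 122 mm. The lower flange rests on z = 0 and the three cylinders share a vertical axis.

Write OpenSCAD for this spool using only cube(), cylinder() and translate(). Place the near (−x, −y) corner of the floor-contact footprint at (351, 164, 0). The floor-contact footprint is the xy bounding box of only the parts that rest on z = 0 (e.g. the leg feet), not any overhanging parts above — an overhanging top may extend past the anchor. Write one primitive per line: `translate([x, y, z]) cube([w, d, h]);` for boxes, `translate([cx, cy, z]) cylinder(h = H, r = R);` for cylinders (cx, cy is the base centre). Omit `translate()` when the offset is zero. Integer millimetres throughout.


translate([540, 353, 0]) cylinder(h = 13, r = 189);
translate([540, 353, 13]) cylinder(h = 122, r = 56);
translate([540, 353, 135]) cylinder(h = 13, r = 189);


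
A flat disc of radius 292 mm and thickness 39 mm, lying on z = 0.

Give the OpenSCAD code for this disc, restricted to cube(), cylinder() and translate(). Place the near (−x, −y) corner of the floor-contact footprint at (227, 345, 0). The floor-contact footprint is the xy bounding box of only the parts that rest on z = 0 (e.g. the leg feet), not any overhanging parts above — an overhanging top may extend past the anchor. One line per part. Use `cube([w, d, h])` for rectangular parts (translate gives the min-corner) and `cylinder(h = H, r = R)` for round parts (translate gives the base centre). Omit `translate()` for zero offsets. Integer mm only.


translate([519, 637, 0]) cylinder(h = 39, r = 292);


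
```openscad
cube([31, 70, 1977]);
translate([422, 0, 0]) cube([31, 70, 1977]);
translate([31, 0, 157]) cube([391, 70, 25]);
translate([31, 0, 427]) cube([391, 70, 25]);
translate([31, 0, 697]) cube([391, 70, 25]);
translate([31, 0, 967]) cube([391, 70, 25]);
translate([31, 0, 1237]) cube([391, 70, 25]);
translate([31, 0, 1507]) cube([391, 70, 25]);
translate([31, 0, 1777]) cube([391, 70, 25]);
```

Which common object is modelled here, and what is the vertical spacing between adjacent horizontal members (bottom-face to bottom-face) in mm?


A ladder. The rung spacing is 270 mm.

Two tall 31×70 posts with 7 short bars between them — a ladder. Adjacent rungs sit at z = 157 and z = 427, so the spacing is 427 − 157 = 270 mm.


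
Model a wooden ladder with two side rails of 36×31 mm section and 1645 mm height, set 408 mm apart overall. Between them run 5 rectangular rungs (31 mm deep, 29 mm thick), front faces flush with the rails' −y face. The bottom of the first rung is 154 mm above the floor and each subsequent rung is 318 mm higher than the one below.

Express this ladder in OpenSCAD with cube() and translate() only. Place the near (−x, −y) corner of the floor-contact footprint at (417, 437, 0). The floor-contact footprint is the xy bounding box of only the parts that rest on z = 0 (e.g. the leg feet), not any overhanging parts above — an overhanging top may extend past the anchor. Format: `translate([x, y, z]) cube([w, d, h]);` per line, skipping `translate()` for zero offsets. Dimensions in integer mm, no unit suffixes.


translate([417, 437, 0]) cube([36, 31, 1645]);
translate([789, 437, 0]) cube([36, 31, 1645]);
translate([453, 437, 154]) cube([336, 31, 29]);
translate([453, 437, 472]) cube([336, 31, 29]);
translate([453, 437, 790]) cube([336, 31, 29]);
translate([453, 437, 1108]) cube([336, 31, 29]);
translate([453, 437, 1426]) cube([336, 31, 29]);


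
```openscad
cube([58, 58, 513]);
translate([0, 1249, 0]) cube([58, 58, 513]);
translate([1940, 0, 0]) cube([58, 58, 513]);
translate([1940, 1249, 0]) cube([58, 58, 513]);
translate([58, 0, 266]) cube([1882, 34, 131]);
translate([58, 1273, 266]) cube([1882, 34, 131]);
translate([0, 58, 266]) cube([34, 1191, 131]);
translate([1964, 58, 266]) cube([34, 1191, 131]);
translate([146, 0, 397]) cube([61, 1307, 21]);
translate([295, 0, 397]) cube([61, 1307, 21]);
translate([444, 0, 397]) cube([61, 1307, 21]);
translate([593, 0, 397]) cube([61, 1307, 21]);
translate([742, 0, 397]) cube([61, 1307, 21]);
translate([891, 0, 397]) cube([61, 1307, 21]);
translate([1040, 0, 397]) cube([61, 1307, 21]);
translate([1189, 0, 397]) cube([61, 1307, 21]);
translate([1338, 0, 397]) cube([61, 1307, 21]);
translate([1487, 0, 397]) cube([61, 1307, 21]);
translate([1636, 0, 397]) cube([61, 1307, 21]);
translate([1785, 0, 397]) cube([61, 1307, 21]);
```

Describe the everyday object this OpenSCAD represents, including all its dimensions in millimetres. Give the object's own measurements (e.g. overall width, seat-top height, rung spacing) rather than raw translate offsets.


A bed frame 1998 mm long (x) by 1307 mm wide (y). Four 58×58 mm corner posts, 513 mm tall, at the corners of the footprint. Four rails of 34 mm thickness and 131 mm height run between adjacent posts with their undersides at z = 266 mm, their outer faces flush with the outside of the frame (the two x-running rails run between the posts' inner faces; the two y-running rails run between the posts' inner faces). 12 slats, each 61 mm wide (x) and 21 mm thick, lie across the top of the two x-running rails, running the full 1307 mm width of the frame in y; along x they sit between the end posts with a 88 mm gap after the −x posts and between neighbouring slats, leaving 94 mm before the +x posts.


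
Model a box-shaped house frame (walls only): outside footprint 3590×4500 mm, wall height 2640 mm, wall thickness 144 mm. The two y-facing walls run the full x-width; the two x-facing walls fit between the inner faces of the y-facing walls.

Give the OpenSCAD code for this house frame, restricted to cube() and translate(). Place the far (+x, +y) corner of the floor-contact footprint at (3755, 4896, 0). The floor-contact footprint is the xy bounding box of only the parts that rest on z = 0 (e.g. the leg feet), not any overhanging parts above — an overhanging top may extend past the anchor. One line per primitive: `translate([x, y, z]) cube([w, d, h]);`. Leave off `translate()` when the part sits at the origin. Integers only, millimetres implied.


translate([165, 396, 0]) cube([3590, 144, 2640]);
translate([165, 4752, 0]) cube([3590, 144, 2640]);
translate([165, 540, 0]) cube([144, 4212, 2640]);
translate([3611, 540, 0]) cube([144, 4212, 2640]);


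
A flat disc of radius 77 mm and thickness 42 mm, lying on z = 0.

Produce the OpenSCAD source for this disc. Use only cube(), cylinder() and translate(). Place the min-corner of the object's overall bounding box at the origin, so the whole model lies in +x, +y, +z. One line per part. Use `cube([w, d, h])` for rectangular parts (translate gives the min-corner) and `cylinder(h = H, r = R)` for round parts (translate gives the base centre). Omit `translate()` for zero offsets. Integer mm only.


translate([77, 77, 0]) cylinder(h = 42, r = 77);


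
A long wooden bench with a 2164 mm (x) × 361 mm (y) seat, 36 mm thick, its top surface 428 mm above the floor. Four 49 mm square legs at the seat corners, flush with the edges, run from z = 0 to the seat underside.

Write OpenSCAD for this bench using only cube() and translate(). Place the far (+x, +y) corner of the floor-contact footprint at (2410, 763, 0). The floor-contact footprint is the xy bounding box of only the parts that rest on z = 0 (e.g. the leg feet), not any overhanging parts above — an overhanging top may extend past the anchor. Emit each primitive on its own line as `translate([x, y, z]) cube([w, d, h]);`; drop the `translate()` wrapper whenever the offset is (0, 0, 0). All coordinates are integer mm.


translate([246, 402, 392]) cube([2164, 361, 36]);
translate([246, 402, 0]) cube([49, 49, 392]);
translate([246, 714, 0]) cube([49, 49, 392]);
translate([2361, 402, 0]) cube([49, 49, 392]);
translate([2361, 714, 0]) cube([49, 49, 392]);


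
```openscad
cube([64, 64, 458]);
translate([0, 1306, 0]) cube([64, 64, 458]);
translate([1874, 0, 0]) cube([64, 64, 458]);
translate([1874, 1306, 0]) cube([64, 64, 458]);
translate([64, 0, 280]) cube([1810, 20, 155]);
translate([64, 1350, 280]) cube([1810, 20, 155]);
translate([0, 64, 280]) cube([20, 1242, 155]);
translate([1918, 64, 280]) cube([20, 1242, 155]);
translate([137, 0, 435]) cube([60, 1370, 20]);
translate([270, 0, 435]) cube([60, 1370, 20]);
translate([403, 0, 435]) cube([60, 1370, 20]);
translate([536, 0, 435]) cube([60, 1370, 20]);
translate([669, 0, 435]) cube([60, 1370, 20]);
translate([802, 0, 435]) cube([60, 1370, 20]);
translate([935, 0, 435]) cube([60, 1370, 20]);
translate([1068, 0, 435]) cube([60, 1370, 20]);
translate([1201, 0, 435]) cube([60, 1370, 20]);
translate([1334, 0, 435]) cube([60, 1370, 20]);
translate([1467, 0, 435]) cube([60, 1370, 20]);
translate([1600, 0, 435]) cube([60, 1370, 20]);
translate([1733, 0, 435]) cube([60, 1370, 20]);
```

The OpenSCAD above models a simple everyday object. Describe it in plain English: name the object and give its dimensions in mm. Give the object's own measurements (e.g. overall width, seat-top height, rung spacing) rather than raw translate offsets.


A bed frame 1938 mm long (x) by 1370 mm wide (y). Four 64×64 mm corner posts, 458 mm tall, at the corners of the footprint. Four rails of 20 mm thickness and 155 mm height run between adjacent posts with their undersides at z = 280 mm, their outer faces flush with the outside of the frame (the two x-running rails run between the posts' inner faces; the two y-running rails run between the posts' inner faces). 13 slats, each 60 mm wide (x) and 20 mm thick, lie across the top of the two x-running rails, running the full 1370 mm width of the frame in y; along x they sit between the end posts with a 73 mm gap after the −x posts and between neighbouring slats, leaving 81 mm before the +x posts.


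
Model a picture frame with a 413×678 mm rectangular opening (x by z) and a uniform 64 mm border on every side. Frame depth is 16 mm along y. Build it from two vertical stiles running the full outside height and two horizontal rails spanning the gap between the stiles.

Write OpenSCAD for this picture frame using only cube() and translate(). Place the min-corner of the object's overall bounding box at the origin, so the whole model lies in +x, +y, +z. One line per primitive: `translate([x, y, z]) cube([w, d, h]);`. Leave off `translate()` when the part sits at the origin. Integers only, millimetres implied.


cube([64, 16, 806]);
translate([477, 0, 0]) cube([64, 16, 806]);
translate([64, 0, 0]) cube([413, 16, 64]);
translate([64, 0, 742]) cube([413, 16, 64]);


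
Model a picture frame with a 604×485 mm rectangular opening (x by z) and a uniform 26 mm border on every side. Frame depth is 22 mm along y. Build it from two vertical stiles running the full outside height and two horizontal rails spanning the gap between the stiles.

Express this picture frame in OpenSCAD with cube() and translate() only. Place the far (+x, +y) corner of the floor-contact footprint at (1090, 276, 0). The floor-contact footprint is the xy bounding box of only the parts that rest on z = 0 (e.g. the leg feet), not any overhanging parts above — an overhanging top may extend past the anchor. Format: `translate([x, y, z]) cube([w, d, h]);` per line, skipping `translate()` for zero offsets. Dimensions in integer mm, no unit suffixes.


translate([434, 254, 0]) cube([26, 22, 537]);
translate([1064, 254, 0]) cube([26, 22, 537]);
translate([460, 254, 0]) cube([604, 22, 26]);
translate([460, 254, 511]) cube([604, 22, 26]);


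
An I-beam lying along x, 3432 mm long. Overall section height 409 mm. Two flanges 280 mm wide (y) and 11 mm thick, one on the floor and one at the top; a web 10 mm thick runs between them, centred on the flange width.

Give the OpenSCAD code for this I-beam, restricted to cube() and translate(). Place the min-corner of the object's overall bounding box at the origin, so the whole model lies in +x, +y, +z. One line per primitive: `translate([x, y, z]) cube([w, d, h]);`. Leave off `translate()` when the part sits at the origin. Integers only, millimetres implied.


cube([3432, 280, 11]);
translate([0, 135, 11]) cube([3432, 10, 387]);
translate([0, 0, 398]) cube([3432, 280, 11]);


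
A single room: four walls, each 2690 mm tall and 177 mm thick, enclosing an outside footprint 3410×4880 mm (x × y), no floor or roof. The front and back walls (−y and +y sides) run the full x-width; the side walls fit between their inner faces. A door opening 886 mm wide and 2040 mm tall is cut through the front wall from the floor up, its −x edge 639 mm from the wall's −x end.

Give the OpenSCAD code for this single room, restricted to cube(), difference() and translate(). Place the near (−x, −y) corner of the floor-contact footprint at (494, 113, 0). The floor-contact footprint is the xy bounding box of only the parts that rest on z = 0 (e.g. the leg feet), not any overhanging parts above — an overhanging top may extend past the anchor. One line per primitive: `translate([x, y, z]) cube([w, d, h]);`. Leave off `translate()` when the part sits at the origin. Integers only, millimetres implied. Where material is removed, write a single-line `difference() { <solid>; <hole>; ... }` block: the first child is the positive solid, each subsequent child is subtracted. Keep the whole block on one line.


difference() { translate([494, 113, 0]) cube([3410, 177, 2690]); translate([1133, 113, 0]) cube([886, 177, 2040]); }
translate([494, 4816, 0]) cube([3410, 177, 2690]);
translate([494, 290, 0]) cube([177, 4526, 2690]);
translate([3727, 290, 0]) cube([177, 4526, 2690]);


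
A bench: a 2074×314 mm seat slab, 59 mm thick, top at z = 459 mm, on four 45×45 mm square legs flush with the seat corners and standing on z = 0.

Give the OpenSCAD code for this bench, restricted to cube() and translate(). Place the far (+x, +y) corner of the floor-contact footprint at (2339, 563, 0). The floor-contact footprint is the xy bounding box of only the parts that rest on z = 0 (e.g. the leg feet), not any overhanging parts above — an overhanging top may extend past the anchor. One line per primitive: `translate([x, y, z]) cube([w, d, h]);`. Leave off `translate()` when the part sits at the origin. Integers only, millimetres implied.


// leg_h = 459 − 59 = 400
translate([265, 249, 400]) cube([2074, 314, 59]);
translate([265, 249, 0]) cube([45, 45, 400]);
translate([265, 518, 0]) cube([45, 45, 400]);
translate([2294, 249, 0]) cube([45, 45, 400]);
translate([2294, 518, 0]) cube([45, 45, 400]);


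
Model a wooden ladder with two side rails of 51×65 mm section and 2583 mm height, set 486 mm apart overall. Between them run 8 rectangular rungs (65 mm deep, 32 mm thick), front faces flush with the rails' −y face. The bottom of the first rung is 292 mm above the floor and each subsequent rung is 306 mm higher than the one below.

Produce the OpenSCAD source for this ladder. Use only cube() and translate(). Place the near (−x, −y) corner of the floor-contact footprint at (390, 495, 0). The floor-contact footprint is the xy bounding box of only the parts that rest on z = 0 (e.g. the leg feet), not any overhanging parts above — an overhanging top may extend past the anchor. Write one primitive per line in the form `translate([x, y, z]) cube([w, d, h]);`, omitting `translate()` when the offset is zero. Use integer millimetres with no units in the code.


// rung span = 486 - 2*51 = 384
// rung[k] z = 292 + k*306
translate([390, 495, 0]) cube([51, 65, 2583]);
translate([825, 495, 0]) cube([51, 65, 2583]);
translate([441, 495, 292]) cube([384, 65, 32]);
translate([441, 495, 598]) cube([384, 65, 32]);
translate([441, 495, 904]) cube([384, 65, 32]);
translate([441, 495, 1210]) cube([384, 65, 32]);
translate([441, 495, 1516]) cube([384, 65, 32]);
translate([441, 495, 1822]) cube([384, 65, 32]);
translate([441, 495, 2128]) cube([384, 65, 32]);
translate([441, 495, 2434]) cube([384, 65, 32]);


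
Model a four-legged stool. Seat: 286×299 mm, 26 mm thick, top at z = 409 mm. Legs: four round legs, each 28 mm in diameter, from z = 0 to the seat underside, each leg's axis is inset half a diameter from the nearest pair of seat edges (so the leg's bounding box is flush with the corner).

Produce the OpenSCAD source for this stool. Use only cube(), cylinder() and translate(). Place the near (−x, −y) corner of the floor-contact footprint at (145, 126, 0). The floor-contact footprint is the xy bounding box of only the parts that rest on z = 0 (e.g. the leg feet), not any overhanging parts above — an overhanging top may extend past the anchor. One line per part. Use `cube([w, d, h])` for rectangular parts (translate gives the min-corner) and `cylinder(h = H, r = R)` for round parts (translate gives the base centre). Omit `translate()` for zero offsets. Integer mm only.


translate([145, 126, 383]) cube([286, 299, 26]);
translate([159, 140, 0]) cylinder(h = 383, r = 14);
translate([417, 140, 0]) cylinder(h = 383, r = 14);
translate([159, 411, 0]) cylinder(h = 383, r = 14);
translate([417, 411, 0]) cylinder(h = 383, r = 14);


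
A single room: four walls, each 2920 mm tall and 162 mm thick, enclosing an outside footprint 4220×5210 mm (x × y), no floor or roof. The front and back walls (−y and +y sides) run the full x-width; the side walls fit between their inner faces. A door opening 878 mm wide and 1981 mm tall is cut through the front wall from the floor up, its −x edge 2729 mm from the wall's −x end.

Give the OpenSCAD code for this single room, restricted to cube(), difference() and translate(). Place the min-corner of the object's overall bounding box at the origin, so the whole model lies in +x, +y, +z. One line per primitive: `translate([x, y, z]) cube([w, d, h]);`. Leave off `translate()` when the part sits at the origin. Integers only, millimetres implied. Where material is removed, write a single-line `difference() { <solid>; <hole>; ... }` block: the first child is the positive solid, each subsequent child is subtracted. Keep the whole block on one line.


difference() { cube([4220, 162, 2920]); translate([2729, 0, 0]) cube([878, 162, 1981]); }
translate([0, 5048, 0]) cube([4220, 162, 2920]);
translate([0, 162, 0]) cube([162, 4886, 2920]);
translate([4058, 162, 0]) cube([162, 4886, 2920]);


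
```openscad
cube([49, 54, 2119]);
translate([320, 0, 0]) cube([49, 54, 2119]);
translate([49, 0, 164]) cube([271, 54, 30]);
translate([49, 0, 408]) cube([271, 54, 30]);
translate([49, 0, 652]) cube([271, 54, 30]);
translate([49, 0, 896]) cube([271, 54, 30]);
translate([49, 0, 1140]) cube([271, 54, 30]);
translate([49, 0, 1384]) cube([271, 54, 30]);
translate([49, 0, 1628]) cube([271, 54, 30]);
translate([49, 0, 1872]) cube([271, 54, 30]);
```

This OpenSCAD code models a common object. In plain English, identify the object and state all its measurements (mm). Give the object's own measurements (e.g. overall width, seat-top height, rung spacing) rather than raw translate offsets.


A straight ladder. Two 49×54 mm vertical rails, 2119 mm tall, stand 369 mm apart (outside-to-outside) with their front faces coplanar on the −y side. 8 rungs, each 54 mm deep and 30 mm tall, span between the inner faces of the rails, front faces flush with the rails. The lowest rung's underside is at z = 164 mm and rungs are spaced 244 mm apart (underside to underside).


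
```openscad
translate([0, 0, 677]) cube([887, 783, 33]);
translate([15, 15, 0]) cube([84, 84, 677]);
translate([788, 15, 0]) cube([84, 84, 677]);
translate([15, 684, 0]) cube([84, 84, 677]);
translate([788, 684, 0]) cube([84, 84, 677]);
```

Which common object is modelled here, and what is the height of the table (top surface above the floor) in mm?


A table. The table height is 710 mm.

A 887×783×33 slab sits at z = 677 on four 84 mm square posts — a table. The top surface is at 677 + 33 = 710 mm.
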